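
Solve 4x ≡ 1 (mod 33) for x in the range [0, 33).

gcd(33, 4):
  33 = 8*4 + 1
  4 = 4*1
so gcd(33, 4) = 1.
Back-substitute for Bézout coefficients:
  1 = 33 - 8*4
  ... = 4*(-8) + 33*(1)
So 4*-8 ≡ 1 (mod 33), and -8 mod 33 = 25.

25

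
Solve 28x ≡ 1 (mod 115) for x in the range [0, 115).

37

gcd(115, 28) = 1  (115 = 4·28 + 3, 28 = 9·3 + 1, 3 = 3·1).
Back-substituting, 28·(37) + 115·(-9) = 1.
So 28·37 ≡ 1 (mod 115), and 37 mod 115 = 37.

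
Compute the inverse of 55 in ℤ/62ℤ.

gcd(62, 55) = 1  (62 = 1×55 + 7, 55 = 7×7 + 6, 7 = 1×6 + 1, 6 = 6×1).
Back-substituting, 55×(-9) + 62×(8) = 1.
So 55×-9 ≡ 1 (mod 62), and -9 mod 62 = 53.

53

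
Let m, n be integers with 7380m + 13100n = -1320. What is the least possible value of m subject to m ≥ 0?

gcd(13100, 7380):
  13100 = 1*7380 + 5720
  7380 = 1*5720 + 1660
  5720 = 3*1660 + 740
  1660 = 2*740 + 180
  740 = 4*180 + 20
  180 = 9*20
so gcd(13100, 7380) = 20.
20 divides -1320, so solutions exist.
Back-substitute for Bézout coefficients:
  20 = 740 - 4*180
  ... = 7380*(-71) + 13100*(40)
Scale by -1320/20 = -66: (m₀, n₀) = (4686, -2640).
General solution: m = 4686 + 655t, n = -2640 - 369t for integer t.
m ≥ 0: smallest is 4686 mod 655 = 101 (at t = -7), with n = -57.

101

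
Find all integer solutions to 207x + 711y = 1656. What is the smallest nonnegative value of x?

gcd(711, 207) = 9.
9 divides 1656, so solutions exist.
By Bézout, 207×(-24) + 711×(7) = 9.
Scale by 1656/9 = 184: (x₀, y₀) = (-4416, 1288).
General solution: x = -4416 + 79t, y = 1288 - 23t for integer t.
x ≥ 0: smallest is -4416 mod 79 = 8 (at t = 56), with y = 0.

8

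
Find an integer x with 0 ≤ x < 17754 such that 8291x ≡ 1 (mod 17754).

14285

gcd(17754, 8291):
  17754 = 2×8291 + 1172
  8291 = 7×1172 + 87
  1172 = 13×87 + 41
  87 = 2×41 + 5
  41 = 8×5 + 1
  5 = 5×1
so gcd(17754, 8291) = 1.
Back-substitute for Bézout coefficients:
  1 = 41 - 8×5
  ... = 8291×(-3469) + 17754×(1620)
So 8291×-3469 ≡ 1 (mod 17754), and -3469 mod 17754 = 14285.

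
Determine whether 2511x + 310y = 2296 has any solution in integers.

no

gcd(2511, 310) = 31  (2511 = 8×310 + 31, 310 = 10×31).
31 does not divide 2296 (remainder 2), so no integer solutions.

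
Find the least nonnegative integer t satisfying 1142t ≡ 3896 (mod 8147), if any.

gcd(8147, 1142) = 1.
1 divides 3896, so solutions exist.
By Bézout, 1142×(-1491) + 8147×(209) = 1.
So 1142×(-1491) ≡ 1 (mod 8147); multiply by 3896: t ≡ -5808936 (mod 8147).
Smallest nonnegative: t = -5808936 mod 8147 = 8022.

8022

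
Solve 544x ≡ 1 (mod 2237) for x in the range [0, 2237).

440

gcd(2237, 544) = 1  (2237 = 4×544 + 61, 544 = 8×61 + 56, 61 = 1×56 + 5, 56 = 11×5 + 1, 5 = 5×1).
Back-substituting, 544×(440) + 2237×(-107) = 1.
So 544×440 ≡ 1 (mod 2237), and 440 mod 2237 = 440.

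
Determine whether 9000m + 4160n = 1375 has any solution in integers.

gcd(9000, 4160) = 40  (9000 = 2·4160 + 680, 4160 = 6·680 + 80, 680 = 8·80 + 40, 80 = 2·40).
40 does not divide 1375 (remainder 15), so no integer solutions.

no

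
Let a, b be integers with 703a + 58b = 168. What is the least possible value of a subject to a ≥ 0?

24

gcd(703, 58):
  703 = 12×58 + 7
  58 = 8×7 + 2
  7 = 3×2 + 1
  2 = 2×1
so gcd(703, 58) = 1.
1 divides 168, so solutions exist.
Back-substitute for Bézout coefficients:
  1 = 7 - 3×2
  ... = 703×(25) + 58×(-303)
Scale by 168/1 = 168: (a₀, b₀) = (4200, -50904).
General solution: a = 4200 + 58t, b = -50904 - 703t for integer t.
a ≥ 0: smallest is 4200 mod 58 = 24 (at t = -72), with b = -288.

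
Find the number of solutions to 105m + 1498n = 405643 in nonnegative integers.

18

gcd(1498, 105) = 7  (1498 = 14*105 + 28, 105 = 3*28 + 21, 28 = 1*21 + 7, 21 = 3*7).
Back-substituting, 105*(-57) + 1498*(4) = 7.
Scale by 57949: one solution is (-3303093, 231796). Reduce m mod 214: (211, 256).
General: m = 211 + 214t, n = 256 - 15t.
m ≥ 0 ⇒ t ≥ 0; n ≥ 0 ⇒ t ≤ 17. So t ∈ [0, 17]: 18 solutions.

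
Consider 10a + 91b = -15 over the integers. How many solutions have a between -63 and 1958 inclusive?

gcd(91, 10) = 1  (91 = 9·10 + 1, 10 = 10·1).
Back-substituting, 10·(-9) + 91·(1) = 1.
Scale by -15: particular solution (135, -15); reduce a mod 91: (44, -5).
General solution: a = 44 + 91t, b = -5 - 10t for integer t.
-63 ≤ 44 + 91t ≤ 1958 gives t ∈ [-1, 21], which is 23 values.

23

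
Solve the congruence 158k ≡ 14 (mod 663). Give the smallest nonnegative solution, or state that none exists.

319

gcd(663, 158):
  663 = 4·158 + 31
  158 = 5·31 + 3
  31 = 10·3 + 1
  3 = 3·1
so gcd(663, 158) = 1.
1 divides 14, so solutions exist.
Back-substitute for Bézout coefficients:
  1 = 31 - 10·3
  ... = 158·(-214) + 663·(51)
So 158·(-214) ≡ 1 (mod 663); multiply by 14: k ≡ -2996 (mod 663).
Smallest nonnegative: k = -2996 mod 663 = 319.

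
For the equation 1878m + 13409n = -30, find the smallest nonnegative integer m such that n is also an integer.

gcd(13409, 1878) = 1  (13409 = 7*1878 + 263, 1878 = 7*263 + 37, 263 = 7*37 + 4, 37 = 9*4 + 1, 4 = 4*1).
1 divides -30, so solutions exist.
Back-substituting, 1878*(3263) + 13409*(-457) = 1.
Scale by -30/1 = -30: (m₀, n₀) = (-97890, 13710).
General solution: m = -97890 + 13409t, n = 13710 - 1878t for integer t.
m ≥ 0: smallest is -97890 mod 13409 = 9382 (at t = 8), with n = -1314.

9382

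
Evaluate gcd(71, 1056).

gcd(1056, 71):
  1056 = 14×71 + 62
  71 = 1×62 + 9
  62 = 6×9 + 8
  9 = 1×8 + 1
  8 = 8×1
so gcd(1056, 71) = 1.

1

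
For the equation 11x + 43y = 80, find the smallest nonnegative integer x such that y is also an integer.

gcd(43, 11) = 1  (43 = 3×11 + 10, 11 = 1×10 + 1, 10 = 10×1).
1 divides 80, so solutions exist.
Back-substituting, 11×(4) + 43×(-1) = 1.
Scale by 80/1 = 80: (x₀, y₀) = (320, -80).
General solution: x = 320 + 43t, y = -80 - 11t for integer t.
x ≥ 0: smallest is 320 mod 43 = 19 (at t = -7), with y = -3.

19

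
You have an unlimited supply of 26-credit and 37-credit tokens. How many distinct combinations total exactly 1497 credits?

1

Need nonnegative integers with 26j + 37k = 1497.
gcd(26, 37) = 1, and 26·(10) + 37·(-7) = 1.
So (j₀, k₀) = (14970, -10479); general j = 14970 + 37t, k = -10479 - 26t.
j ≥ 0 ⇒ t ≥ -404; k ≥ 0 ⇒ t ≤ -404. That's 1 value of t.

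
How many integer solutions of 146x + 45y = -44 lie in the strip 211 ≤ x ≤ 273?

gcd(146, 45) = 1  (146 = 3*45 + 11, 45 = 4*11 + 1, 11 = 11*1).
Back-substituting, 146*(-4) + 45*(13) = 1.
Scale by -44: particular solution (176, -572); reduce x mod 45: (41, -134).
General solution: x = 41 + 45t, y = -134 - 146t for integer t.
211 ≤ 41 + 45t ≤ 273 gives t ∈ [4, 5], which is 2 values.

2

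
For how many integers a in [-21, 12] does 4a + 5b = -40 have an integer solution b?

gcd(5, 4) = 1  (5 = 1·4 + 1, 4 = 4·1).
Back-substituting, 4·(-1) + 5·(1) = 1.
Scale by -40: particular solution (40, -40); reduce a mod 5: (0, -8).
General solution: a = 0 + 5t, b = -8 - 4t for integer t.
-21 ≤ 0 + 5t ≤ 12 gives t ∈ [-4, 2], which is 7 values.

7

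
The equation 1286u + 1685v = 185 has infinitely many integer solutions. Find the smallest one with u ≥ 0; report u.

gcd(1685, 1286):
  1685 = 1*1286 + 399
  1286 = 3*399 + 89
  399 = 4*89 + 43
  89 = 2*43 + 3
  43 = 14*3 + 1
  3 = 3*1
so gcd(1685, 1286) = 1.
1 divides 185, so solutions exist.
Back-substitute for Bézout coefficients:
  1 = 43 - 14*3
  ... = 1286*(-549) + 1685*(419)
Scale by 185/1 = 185: (u₀, v₀) = (-101565, 77515).
General solution: u = -101565 + 1685t, v = 77515 - 1286t for integer t.
u ≥ 0: smallest is -101565 mod 1685 = 1220 (at t = 61), with v = -931.

1220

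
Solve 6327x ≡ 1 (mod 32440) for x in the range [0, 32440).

30143

gcd(32440, 6327) = 1  (32440 = 5*6327 + 805, 6327 = 7*805 + 692, 805 = 1*692 + 113, 692 = 6*113 + 14, 113 = 8*14 + 1, 14 = 14*1).
Back-substituting, 6327*(-2297) + 32440*(448) = 1.
So 6327*-2297 ≡ 1 (mod 32440), and -2297 mod 32440 = 30143.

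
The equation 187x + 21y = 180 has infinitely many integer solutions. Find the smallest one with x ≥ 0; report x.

gcd(187, 21):
  187 = 8×21 + 19
  21 = 1×19 + 2
  19 = 9×2 + 1
  2 = 2×1
so gcd(187, 21) = 1.
1 divides 180, so solutions exist.
Back-substitute for Bézout coefficients:
  1 = 19 - 9×2
  ... = 187×(10) + 21×(-89)
Scale by 180/1 = 180: (x₀, y₀) = (1800, -16020).
General solution: x = 1800 + 21t, y = -16020 - 187t for integer t.
x ≥ 0: smallest is 1800 mod 21 = 15 (at t = -85), with y = -125.

15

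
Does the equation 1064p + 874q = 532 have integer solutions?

gcd(1064, 874) = 38  (1064 = 1·874 + 190, 874 = 4·190 + 114, 190 = 1·114 + 76, 114 = 1·76 + 38, 76 = 2·38).
38 divides 532, so integer solutions exist.

yes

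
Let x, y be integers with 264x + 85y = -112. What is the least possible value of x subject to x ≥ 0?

gcd(264, 85):
  264 = 3×85 + 9
  85 = 9×9 + 4
  9 = 2×4 + 1
  4 = 4×1
so gcd(264, 85) = 1.
1 divides -112, so solutions exist.
Back-substitute for Bézout coefficients:
  1 = 9 - 2×4
  ... = 264×(19) + 85×(-59)
Scale by -112/1 = -112: (x₀, y₀) = (-2128, 6608).
General solution: x = -2128 + 85t, y = 6608 - 264t for integer t.
x ≥ 0: smallest is -2128 mod 85 = 82 (at t = 26), with y = -256.

82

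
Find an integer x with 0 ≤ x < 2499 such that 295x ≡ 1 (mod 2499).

1618

gcd(2499, 295):
  2499 = 8×295 + 139
  295 = 2×139 + 17
  139 = 8×17 + 3
  17 = 5×3 + 2
  3 = 1×2 + 1
  2 = 2×1
so gcd(2499, 295) = 1.
Back-substitute for Bézout coefficients:
  1 = 3 - 1×2
  ... = 295×(-881) + 2499×(104)
So 295×-881 ≡ 1 (mod 2499), and -881 mod 2499 = 1618.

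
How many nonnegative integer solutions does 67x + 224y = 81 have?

0

gcd(224, 67) = 1  (224 = 3×67 + 23, 67 = 2×23 + 21, 23 = 1×21 + 2, 21 = 10×2 + 1, 2 = 2×1).
Back-substituting, 67×(107) + 224×(-32) = 1.
Scale by 81: one solution is (8667, -2592). Reduce x mod 224: (155, -46).
General: x = 155 + 224t, y = -46 - 67t.
x ≥ 0 ⇒ t ≥ 0; y ≥ 0 ⇒ t ≤ -1. So t ∈ [0, -1]: 0 solutions.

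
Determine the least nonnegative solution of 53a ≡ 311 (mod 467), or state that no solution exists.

gcd(467, 53) = 1.
1 divides 311, so solutions exist.
By Bézout, 53×(141) + 467×(-16) = 1.
So 53×(141) ≡ 1 (mod 467); multiply by 311: a ≡ 43851 (mod 467).
Smallest nonnegative: a = 43851 mod 467 = 420.

420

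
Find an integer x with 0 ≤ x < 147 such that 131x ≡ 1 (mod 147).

gcd(147, 131) = 1  (147 = 1×131 + 16, 131 = 8×16 + 3, 16 = 5×3 + 1, 3 = 3×1).
Back-substituting, 131×(-46) + 147×(41) = 1.
So 131×-46 ≡ 1 (mod 147), and -46 mod 147 = 101.

101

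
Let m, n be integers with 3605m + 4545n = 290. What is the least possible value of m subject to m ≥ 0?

gcd(4545, 3605) = 5  (4545 = 1·3605 + 940, 3605 = 3·940 + 785, 940 = 1·785 + 155, 785 = 5·155 + 10, 155 = 15·10 + 5, 10 = 2·5).
5 divides 290, so solutions exist.
Back-substituting, 3605·(-440) + 4545·(349) = 5.
Scale by 290/5 = 58: (m₀, n₀) = (-25520, 20242).
General solution: m = -25520 + 909t, n = 20242 - 721t for integer t.
m ≥ 0: smallest is -25520 mod 909 = 841 (at t = 29), with n = -667.

841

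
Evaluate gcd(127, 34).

gcd(127, 34):
  127 = 3·34 + 25
  34 = 1·25 + 9
  25 = 2·9 + 7
  9 = 1·7 + 2
  7 = 3·2 + 1
  2 = 2·1
so gcd(127, 34) = 1.

1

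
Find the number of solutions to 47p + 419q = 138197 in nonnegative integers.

7

gcd(419, 47) = 1  (419 = 8*47 + 43, 47 = 1*43 + 4, 43 = 10*4 + 3, 4 = 1*3 + 1, 3 = 3*1).
Back-substituting, 47*(107) + 419*(-12) = 1.
Scale by 138197: one solution is (14787079, -1658364). Reduce p mod 419: (150, 313).
General: p = 150 + 419t, q = 313 - 47t.
p ≥ 0 ⇒ t ≥ 0; q ≥ 0 ⇒ t ≤ 6. So t ∈ [0, 6]: 7 solutions.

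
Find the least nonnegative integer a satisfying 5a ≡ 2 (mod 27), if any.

22

gcd(27, 5) = 1  (27 = 5*5 + 2, 5 = 2*2 + 1, 2 = 2*1).
1 divides 2, so solutions exist.
Back-substituting, 5*(11) + 27*(-2) = 1.
So 5*(11) ≡ 1 (mod 27); multiply by 2: a ≡ 22 (mod 27).
Smallest nonnegative: a = 22 mod 27 = 22.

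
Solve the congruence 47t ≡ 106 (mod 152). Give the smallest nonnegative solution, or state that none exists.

gcd(152, 47) = 1  (152 = 3*47 + 11, 47 = 4*11 + 3, 11 = 3*3 + 2, 3 = 1*2 + 1, 2 = 2*1).
1 divides 106, so solutions exist.
Back-substituting, 47*(55) + 152*(-17) = 1.
So 47*(55) ≡ 1 (mod 152); multiply by 106: t ≡ 5830 (mod 152).
Smallest nonnegative: t = 5830 mod 152 = 54.

54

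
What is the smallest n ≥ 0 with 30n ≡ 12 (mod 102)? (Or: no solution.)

gcd(102, 30):
  102 = 3×30 + 12
  30 = 2×12 + 6
  12 = 2×6
so gcd(102, 30) = 6.
6 divides 12, so solutions exist.
Back-substitute for Bézout coefficients:
  6 = 30 - 2×12
  ... = 30×(7) + 102×(-2)
So 30×(7) ≡ 6 (mod 102); multiply by 2: n ≡ 14 (mod 17).
Smallest nonnegative: n = 14 mod 17 = 14.

14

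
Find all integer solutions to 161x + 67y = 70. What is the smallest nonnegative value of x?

15

gcd(161, 67):
  161 = 2*67 + 27
  67 = 2*27 + 13
  27 = 2*13 + 1
  13 = 13*1
so gcd(161, 67) = 1.
1 divides 70, so solutions exist.
Back-substitute for Bézout coefficients:
  1 = 27 - 2*13
  ... = 161*(5) + 67*(-12)
Scale by 70/1 = 70: (x₀, y₀) = (350, -840).
General solution: x = 350 + 67t, y = -840 - 161t for integer t.
x ≥ 0: smallest is 350 mod 67 = 15 (at t = -5), with y = -35.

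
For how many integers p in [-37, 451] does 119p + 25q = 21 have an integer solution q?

gcd(119, 25):
  119 = 4×25 + 19
  25 = 1×19 + 6
  19 = 3×6 + 1
  6 = 6×1
so gcd(119, 25) = 1.
Back-substitute for Bézout coefficients:
  1 = 19 - 3×6
  ... = 119×(4) + 25×(-19)
Scale by 21: particular solution (84, -399); reduce p mod 25: (9, -42).
General solution: p = 9 + 25t, q = -42 - 119t for integer t.
-37 ≤ 9 + 25t ≤ 451 gives t ∈ [-1, 17], which is 19 values.

19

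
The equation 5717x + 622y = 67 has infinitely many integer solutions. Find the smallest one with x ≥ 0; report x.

241

gcd(5717, 622):
  5717 = 9*622 + 119
  622 = 5*119 + 27
  119 = 4*27 + 11
  27 = 2*11 + 5
  11 = 2*5 + 1
  5 = 5*1
so gcd(5717, 622) = 1.
1 divides 67, so solutions exist.
Back-substitute for Bézout coefficients:
  1 = 11 - 2*5
  ... = 5717*(115) + 622*(-1057)
Scale by 67/1 = 67: (x₀, y₀) = (7705, -70819).
General solution: x = 7705 + 622t, y = -70819 - 5717t for integer t.
x ≥ 0: smallest is 7705 mod 622 = 241 (at t = -12), with y = -2215.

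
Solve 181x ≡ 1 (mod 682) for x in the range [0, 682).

gcd(682, 181) = 1.
By Bézout, 181×(-211) + 682×(56) = 1.
So 181×-211 ≡ 1 (mod 682), and -211 mod 682 = 471.

471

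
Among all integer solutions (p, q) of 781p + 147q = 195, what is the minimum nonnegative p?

gcd(781, 147) = 1.
1 divides 195, so solutions exist.
By Bézout, 781×(16) + 147×(-85) = 1.
Scale by 195/1 = 195: (p₀, q₀) = (3120, -16575).
General solution: p = 3120 + 147t, q = -16575 - 781t for integer t.
p ≥ 0: smallest is 3120 mod 147 = 33 (at t = -21), with q = -174.

33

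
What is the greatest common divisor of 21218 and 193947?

1

gcd(193947, 21218):
  193947 = 9·21218 + 2985
  21218 = 7·2985 + 323
  2985 = 9·323 + 78
  323 = 4·78 + 11
  78 = 7·11 + 1
  11 = 11·1
so gcd(193947, 21218) = 1.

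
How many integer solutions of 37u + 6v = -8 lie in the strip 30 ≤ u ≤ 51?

3

gcd(37, 6) = 1  (37 = 6×6 + 1, 6 = 6×1).
Back-substituting, 37×(1) + 6×(-6) = 1.
Scale by -8: particular solution (-8, 48); reduce u mod 6: (4, -26).
General solution: u = 4 + 6t, v = -26 - 37t for integer t.
30 ≤ 4 + 6t ≤ 51 gives t ∈ [5, 7], which is 3 values.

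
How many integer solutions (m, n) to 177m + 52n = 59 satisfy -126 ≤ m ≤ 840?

gcd(177, 52) = 1  (177 = 3*52 + 21, 52 = 2*21 + 10, 21 = 2*10 + 1, 10 = 10*1).
Back-substituting, 177*(5) + 52*(-17) = 1.
Scale by 59: particular solution (295, -1003); reduce m mod 52: (35, -118).
General solution: m = 35 + 52t, n = -118 - 177t for integer t.
-126 ≤ 35 + 52t ≤ 840 gives t ∈ [-3, 15], which is 19 values.

19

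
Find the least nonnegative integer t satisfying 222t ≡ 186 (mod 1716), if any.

225

gcd(1716, 222) = 6.
6 divides 186, so solutions exist.
By Bézout, 222*(-85) + 1716*(11) = 6.
So 222*(-85) ≡ 6 (mod 1716); multiply by 31: t ≡ -2635 (mod 286).
Smallest nonnegative: t = -2635 mod 286 = 225.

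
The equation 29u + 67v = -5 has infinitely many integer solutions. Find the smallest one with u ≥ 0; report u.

gcd(67, 29) = 1  (67 = 2×29 + 9, 29 = 3×9 + 2, 9 = 4×2 + 1, 2 = 2×1).
1 divides -5, so solutions exist.
Back-substituting, 29×(-30) + 67×(13) = 1.
Scale by -5/1 = -5: (u₀, v₀) = (150, -65).
General solution: u = 150 + 67t, v = -65 - 29t for integer t.
u ≥ 0: smallest is 150 mod 67 = 16 (at t = -2), with v = -7.

16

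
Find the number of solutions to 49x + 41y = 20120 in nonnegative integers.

gcd(49, 41) = 1.
By Bézout, 49*(-5) + 41*(6) = 1.
One solution: (14, 474).
General: x = 14 + 41t, y = 474 - 49t.
x ≥ 0 ⇒ t ≥ 0; y ≥ 0 ⇒ t ≤ 9. So t ∈ [0, 9]: 10 solutions.

10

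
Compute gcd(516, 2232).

12

gcd(2232, 516):
  2232 = 4*516 + 168
  516 = 3*168 + 12
  168 = 14*12
so gcd(2232, 516) = 12.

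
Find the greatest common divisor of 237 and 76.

1

gcd(237, 76) = 1  (237 = 3·76 + 9, 76 = 8·9 + 4, 9 = 2·4 + 1, 4 = 4·1).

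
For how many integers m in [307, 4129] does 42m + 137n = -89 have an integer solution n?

gcd(137, 42):
  137 = 3×42 + 11
  42 = 3×11 + 9
  11 = 1×9 + 2
  9 = 4×2 + 1
  2 = 2×1
so gcd(137, 42) = 1.
Back-substitute for Bézout coefficients:
  1 = 9 - 4×2
  ... = 42×(62) + 137×(-19)
Scale by -89: particular solution (-5518, 1691); reduce m mod 137: (99, -31).
General solution: m = 99 + 137t, n = -31 - 42t for integer t.
307 ≤ 99 + 137t ≤ 4129 gives t ∈ [2, 29], which is 28 values.

28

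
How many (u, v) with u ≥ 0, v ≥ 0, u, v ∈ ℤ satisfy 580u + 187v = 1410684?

13

gcd(580, 187) = 1.
By Bézout, 580*(-59) + 187*(183) = 1.
One solution: (165, 7032).
General: u = 165 + 187t, v = 7032 - 580t.
u ≥ 0 ⇒ t ≥ 0; v ≥ 0 ⇒ t ≤ 12. So t ∈ [0, 12]: 13 solutions.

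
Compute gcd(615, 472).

gcd(615, 472):
  615 = 1·472 + 143
  472 = 3·143 + 43
  143 = 3·43 + 14
  43 = 3·14 + 1
  14 = 14·1
so gcd(615, 472) = 1.

1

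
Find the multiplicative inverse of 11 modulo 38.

gcd(38, 11) = 1  (38 = 3×11 + 5, 11 = 2×5 + 1, 5 = 5×1).
Back-substituting, 11×(7) + 38×(-2) = 1.
So 11×7 ≡ 1 (mod 38), and 7 mod 38 = 7.

7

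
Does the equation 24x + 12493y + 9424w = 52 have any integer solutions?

yes

gcd(12493, 24) = 1  (12493 = 520·24 + 13, 24 = 1·13 + 11, 13 = 1·11 + 2, 11 = 5·2 + 1, 2 = 2·1).
gcd(1, 9424) = 1.
1 divides 52, so integer solutions exist.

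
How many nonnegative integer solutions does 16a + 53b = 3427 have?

gcd(53, 16) = 1.
By Bézout, 16×(10) + 53×(-3) = 1.
One solution: (32, 55).
General: a = 32 + 53t, b = 55 - 16t.
a ≥ 0 ⇒ t ≥ 0; b ≥ 0 ⇒ t ≤ 3. So t ∈ [0, 3]: 4 solutions.

4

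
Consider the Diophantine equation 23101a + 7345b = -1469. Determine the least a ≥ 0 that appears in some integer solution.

226

gcd(23101, 7345) = 13.
13 divides -1469, so solutions exist.
By Bézout, 23101*(-62) + 7345*(195) = 13.
Scale by -1469/13 = -113: (a₀, b₀) = (7006, -22035).
General solution: a = 7006 + 565t, b = -22035 - 1777t for integer t.
a ≥ 0: smallest is 7006 mod 565 = 226 (at t = -12), with b = -711.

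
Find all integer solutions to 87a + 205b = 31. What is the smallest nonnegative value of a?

203

gcd(205, 87) = 1.
1 divides 31, so solutions exist.
By Bézout, 87·(33) + 205·(-14) = 1.
Scale by 31/1 = 31: (a₀, b₀) = (1023, -434).
General solution: a = 1023 + 205t, b = -434 - 87t for integer t.
a ≥ 0: smallest is 1023 mod 205 = 203 (at t = -4), with b = -86.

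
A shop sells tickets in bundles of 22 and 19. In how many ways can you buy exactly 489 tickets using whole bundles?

1

Need nonnegative integers with 22j + 19k = 489.
gcd(22, 19) = 1, and 22·(-6) + 19·(7) = 1.
So (j₀, k₀) = (-2934, 3423); general j = -2934 + 19t, k = 3423 - 22t.
j ≥ 0 ⇒ t ≥ 155; k ≥ 0 ⇒ t ≤ 155. That's 1 value of t.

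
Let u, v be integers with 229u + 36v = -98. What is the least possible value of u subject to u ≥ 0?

34

gcd(229, 36) = 1  (229 = 6·36 + 13, 36 = 2·13 + 10, 13 = 1·10 + 3, 10 = 3·3 + 1, 3 = 3·1).
1 divides -98, so solutions exist.
Back-substituting, 229·(-11) + 36·(70) = 1.
Scale by -98/1 = -98: (u₀, v₀) = (1078, -6860).
General solution: u = 1078 + 36t, v = -6860 - 229t for integer t.
u ≥ 0: smallest is 1078 mod 36 = 34 (at t = -29), with v = -219.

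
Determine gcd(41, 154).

gcd(154, 41):
  154 = 3×41 + 31
  41 = 1×31 + 10
  31 = 3×10 + 1
  10 = 10×1
so gcd(154, 41) = 1.

1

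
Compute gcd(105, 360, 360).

gcd(360, 105):
  360 = 3×105 + 45
  105 = 2×45 + 15
  45 = 3×15
so gcd(360, 105) = 15.
gcd(15, 360) = 15.

15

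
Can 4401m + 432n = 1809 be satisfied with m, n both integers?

gcd(4401, 432) = 27  (4401 = 10·432 + 81, 432 = 5·81 + 27, 81 = 3·27).
27 divides 1809, so integer solutions exist.

yes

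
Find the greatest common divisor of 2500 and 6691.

1

gcd(6691, 2500) = 1  (6691 = 2*2500 + 1691, 2500 = 1*1691 + 809, 1691 = 2*809 + 73, 809 = 11*73 + 6, 73 = 12*6 + 1, 6 = 6*1).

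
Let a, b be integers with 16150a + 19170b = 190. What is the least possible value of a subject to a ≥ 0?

1060

gcd(19170, 16150):
  19170 = 1*16150 + 3020
  16150 = 5*3020 + 1050
  3020 = 2*1050 + 920
  1050 = 1*920 + 130
  920 = 7*130 + 10
  130 = 13*10
so gcd(19170, 16150) = 10.
10 divides 190, so solutions exist.
Back-substitute for Bézout coefficients:
  10 = 920 - 7*130
  ... = 16150*(-146) + 19170*(123)
Scale by 190/10 = 19: (a₀, b₀) = (-2774, 2337).
General solution: a = -2774 + 1917t, b = 2337 - 1615t for integer t.
a ≥ 0: smallest is -2774 mod 1917 = 1060 (at t = 2), with b = -893.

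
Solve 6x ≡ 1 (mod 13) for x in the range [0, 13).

11

gcd(13, 6) = 1  (13 = 2*6 + 1, 6 = 6*1).
Back-substituting, 6*(-2) + 13*(1) = 1.
So 6*-2 ≡ 1 (mod 13), and -2 mod 13 = 11.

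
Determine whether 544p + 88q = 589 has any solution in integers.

gcd(544, 88) = 8.
8 does not divide 589 (remainder 5), so no integer solutions.

no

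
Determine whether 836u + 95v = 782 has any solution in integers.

no

gcd(836, 95) = 19  (836 = 8×95 + 76, 95 = 1×76 + 19, 76 = 4×19).
19 does not divide 782 (remainder 3), so no integer solutions.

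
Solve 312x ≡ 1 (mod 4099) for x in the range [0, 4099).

gcd(4099, 312):
  4099 = 13·312 + 43
  312 = 7·43 + 11
  43 = 3·11 + 10
  11 = 1·10 + 1
  10 = 10·1
so gcd(4099, 312) = 1.
Back-substitute for Bézout coefficients:
  1 = 11 - 1·10
  ... = 312·(381) + 4099·(-29)
So 312·381 ≡ 1 (mod 4099), and 381 mod 4099 = 381.

381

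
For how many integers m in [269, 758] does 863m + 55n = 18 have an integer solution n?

9

gcd(863, 55):
  863 = 15*55 + 38
  55 = 1*38 + 17
  38 = 2*17 + 4
  17 = 4*4 + 1
  4 = 4*1
so gcd(863, 55) = 1.
Back-substitute for Bézout coefficients:
  1 = 17 - 4*4
  ... = 863*(-13) + 55*(204)
Scale by 18: particular solution (-234, 3672); reduce m mod 55: (41, -643).
General solution: m = 41 + 55t, n = -643 - 863t for integer t.
269 ≤ 41 + 55t ≤ 758 gives t ∈ [5, 13], which is 9 values.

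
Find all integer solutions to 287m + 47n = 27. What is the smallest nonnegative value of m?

43

gcd(287, 47):
  287 = 6*47 + 5
  47 = 9*5 + 2
  5 = 2*2 + 1
  2 = 2*1
so gcd(287, 47) = 1.
1 divides 27, so solutions exist.
Back-substitute for Bézout coefficients:
  1 = 5 - 2*2
  ... = 287*(19) + 47*(-116)
Scale by 27/1 = 27: (m₀, n₀) = (513, -3132).
General solution: m = 513 + 47t, n = -3132 - 287t for integer t.
m ≥ 0: smallest is 513 mod 47 = 43 (at t = -10), with n = -262.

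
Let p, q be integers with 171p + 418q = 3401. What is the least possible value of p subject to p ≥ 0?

15

gcd(418, 171) = 19.
19 divides 3401, so solutions exist.
By Bézout, 171×(5) + 418×(-2) = 19.
Scale by 3401/19 = 179: (p₀, q₀) = (895, -358).
General solution: p = 895 + 22t, q = -358 - 9t for integer t.
p ≥ 0: smallest is 895 mod 22 = 15 (at t = -40), with q = 2.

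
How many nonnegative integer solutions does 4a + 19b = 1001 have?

13

gcd(19, 4):
  19 = 4×4 + 3
  4 = 1×3 + 1
  3 = 3×1
so gcd(19, 4) = 1.
Back-substitute for Bézout coefficients:
  1 = 4 - 1×3
  ... = 4×(5) + 19×(-1)
Scale by 1001: one solution is (5005, -1001). Reduce a mod 19: (8, 51).
General: a = 8 + 19t, b = 51 - 4t.
a ≥ 0 ⇒ t ≥ 0; b ≥ 0 ⇒ t ≤ 12. So t ∈ [0, 12]: 13 solutions.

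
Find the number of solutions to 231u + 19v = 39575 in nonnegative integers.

9

gcd(231, 19) = 1.
By Bézout, 231·(-6) + 19·(73) = 1.
One solution: (12, 1937).
General: u = 12 + 19t, v = 1937 - 231t.
u ≥ 0 ⇒ t ≥ 0; v ≥ 0 ⇒ t ≤ 8. So t ∈ [0, 8]: 9 solutions.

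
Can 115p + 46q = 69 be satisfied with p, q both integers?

yes

gcd(115, 46) = 23  (115 = 2*46 + 23, 46 = 2*23).
23 divides 69, so integer solutions exist.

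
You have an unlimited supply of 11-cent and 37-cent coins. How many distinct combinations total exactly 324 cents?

Need nonnegative integers with 11j + 37k = 324.
gcd(11, 37) = 1, and 11·(-10) + 37·(3) = 1.
So (j₀, k₀) = (-3240, 972); general j = -3240 + 37t, k = 972 - 11t.
j ≥ 0 ⇒ t ≥ 88; k ≥ 0 ⇒ t ≤ 88. That's 1 value of t.

1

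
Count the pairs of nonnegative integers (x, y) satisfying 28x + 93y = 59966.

gcd(93, 28) = 1.
By Bézout, 28×(10) + 93×(-3) = 1.
One solution: (89, 618).
General: x = 89 + 93t, y = 618 - 28t.
x ≥ 0 ⇒ t ≥ 0; y ≥ 0 ⇒ t ≤ 22. So t ∈ [0, 22]: 23 solutions.

23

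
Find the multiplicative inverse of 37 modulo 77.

gcd(77, 37):
  77 = 2*37 + 3
  37 = 12*3 + 1
  3 = 3*1
so gcd(77, 37) = 1.
Back-substitute for Bézout coefficients:
  1 = 37 - 12*3
  ... = 37*(25) + 77*(-12)
So 37*25 ≡ 1 (mod 77), and 25 mod 77 = 25.

25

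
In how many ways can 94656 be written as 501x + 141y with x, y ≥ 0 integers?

gcd(501, 141):
  501 = 3×141 + 78
  141 = 1×78 + 63
  78 = 1×63 + 15
  63 = 4×15 + 3
  15 = 5×3
so gcd(501, 141) = 3.
Back-substitute for Bézout coefficients:
  3 = 63 - 4×15
  ... = 501×(-9) + 141×(32)
Scale by 31552: one solution is (-283968, 1009664). Reduce x mod 47: (6, 650).
General: x = 6 + 47t, y = 650 - 167t.
x ≥ 0 ⇒ t ≥ 0; y ≥ 0 ⇒ t ≤ 3. So t ∈ [0, 3]: 4 solutions.

4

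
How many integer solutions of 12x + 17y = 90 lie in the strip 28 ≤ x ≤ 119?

6

gcd(17, 12) = 1  (17 = 1×12 + 5, 12 = 2×5 + 2, 5 = 2×2 + 1, 2 = 2×1).
Back-substituting, 12×(-7) + 17×(5) = 1.
Scale by 90: particular solution (-630, 450); reduce x mod 17: (16, -6).
General solution: x = 16 + 17t, y = -6 - 12t for integer t.
28 ≤ 16 + 17t ≤ 119 gives t ∈ [1, 6], which is 6 values.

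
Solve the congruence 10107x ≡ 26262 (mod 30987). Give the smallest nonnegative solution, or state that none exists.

2115

gcd(30987, 10107) = 9  (30987 = 3×10107 + 666, 10107 = 15×666 + 117, 666 = 5×117 + 81, 117 = 1×81 + 36, 81 = 2×36 + 9, 36 = 4×9).
9 divides 26262, so solutions exist.
Back-substituting, 10107×(-791) + 30987×(258) = 9.
So 10107×(-791) ≡ 9 (mod 30987); multiply by 2918: x ≡ -2308138 (mod 3443).
Smallest nonnegative: x = -2308138 mod 3443 = 2115.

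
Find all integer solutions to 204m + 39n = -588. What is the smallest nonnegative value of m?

gcd(204, 39) = 3.
3 divides -588, so solutions exist.
By Bézout, 204·(-4) + 39·(21) = 3.
Scale by -588/3 = -196: (m₀, n₀) = (784, -4116).
General solution: m = 784 + 13t, n = -4116 - 68t for integer t.
m ≥ 0: smallest is 784 mod 13 = 4 (at t = -60), with n = -36.

4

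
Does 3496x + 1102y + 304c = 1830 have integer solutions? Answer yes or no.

gcd(3496, 1102) = 38.
gcd(38, 304) = 38.
38 does not divide 1830 (remainder 6), so no integer solutions.

no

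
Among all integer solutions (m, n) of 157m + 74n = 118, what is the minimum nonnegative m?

gcd(157, 74):
  157 = 2*74 + 9
  74 = 8*9 + 2
  9 = 4*2 + 1
  2 = 2*1
so gcd(157, 74) = 1.
1 divides 118, so solutions exist.
Back-substitute for Bézout coefficients:
  1 = 9 - 4*2
  ... = 157*(33) + 74*(-70)
Scale by 118/1 = 118: (m₀, n₀) = (3894, -8260).
General solution: m = 3894 + 74t, n = -8260 - 157t for integer t.
m ≥ 0: smallest is 3894 mod 74 = 46 (at t = -52), with n = -96.

46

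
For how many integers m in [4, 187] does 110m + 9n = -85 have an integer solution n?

gcd(110, 9) = 1  (110 = 12·9 + 2, 9 = 4·2 + 1, 2 = 2·1).
Back-substituting, 110·(-4) + 9·(49) = 1.
Scale by -85: particular solution (340, -4165); reduce m mod 9: (7, -95).
General solution: m = 7 + 9t, n = -95 - 110t for integer t.
4 ≤ 7 + 9t ≤ 187 gives t ∈ [0, 20], which is 21 values.

21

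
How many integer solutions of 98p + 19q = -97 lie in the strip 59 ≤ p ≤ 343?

15

gcd(98, 19):
  98 = 5×19 + 3
  19 = 6×3 + 1
  3 = 3×1
so gcd(98, 19) = 1.
Back-substitute for Bézout coefficients:
  1 = 19 - 6×3
  ... = 98×(-6) + 19×(31)
Scale by -97: particular solution (582, -3007); reduce p mod 19: (12, -67).
General solution: p = 12 + 19t, q = -67 - 98t for integer t.
59 ≤ 12 + 19t ≤ 343 gives t ∈ [3, 17], which is 15 values.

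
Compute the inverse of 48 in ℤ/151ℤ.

gcd(151, 48) = 1.
By Bézout, 48*(-22) + 151*(7) = 1.
So 48*-22 ≡ 1 (mod 151), and -22 mod 151 = 129.

129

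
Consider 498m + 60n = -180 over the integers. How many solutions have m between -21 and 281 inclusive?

gcd(498, 60) = 6.
By Bézout, 498·(-3) + 60·(25) = 6.
Particular solution: (0, -3).
General solution: m = 0 + 10t, n = -3 - 83t for integer t.
-21 ≤ 0 + 10t ≤ 281 gives t ∈ [-2, 28], which is 31 values.

31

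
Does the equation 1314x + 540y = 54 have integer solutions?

gcd(1314, 540) = 18.
18 divides 54, so integer solutions exist.

yes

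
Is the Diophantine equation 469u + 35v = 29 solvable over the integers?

no

gcd(469, 35) = 7  (469 = 13×35 + 14, 35 = 2×14 + 7, 14 = 2×7).
7 does not divide 29 (remainder 1), so no integer solutions.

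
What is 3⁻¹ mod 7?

5

gcd(7, 3):
  7 = 2·3 + 1
  3 = 3·1
so gcd(7, 3) = 1.
Back-substitute for Bézout coefficients:
  1 = 7 - 2·3
  ... = 3·(-2) + 7·(1)
So 3·-2 ≡ 1 (mod 7), and -2 mod 7 = 5.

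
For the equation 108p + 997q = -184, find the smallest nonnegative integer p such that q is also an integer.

146

gcd(997, 108):
  997 = 9*108 + 25
  108 = 4*25 + 8
  25 = 3*8 + 1
  8 = 8*1
so gcd(997, 108) = 1.
1 divides -184, so solutions exist.
Back-substitute for Bézout coefficients:
  1 = 25 - 3*8
  ... = 108*(-120) + 997*(13)
Scale by -184/1 = -184: (p₀, q₀) = (22080, -2392).
General solution: p = 22080 + 997t, q = -2392 - 108t for integer t.
p ≥ 0: smallest is 22080 mod 997 = 146 (at t = -22), with q = -16.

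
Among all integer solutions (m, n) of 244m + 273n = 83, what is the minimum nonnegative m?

176

gcd(273, 244) = 1.
1 divides 83, so solutions exist.
By Bézout, 244*(-113) + 273*(101) = 1.
Scale by 83/1 = 83: (m₀, n₀) = (-9379, 8383).
General solution: m = -9379 + 273t, n = 8383 - 244t for integer t.
m ≥ 0: smallest is -9379 mod 273 = 176 (at t = 35), with n = -157.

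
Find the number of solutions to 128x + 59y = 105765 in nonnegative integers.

14

gcd(128, 59) = 1.
By Bézout, 128×(6) + 59×(-13) = 1.
One solution: (45, 1695).
General: x = 45 + 59t, y = 1695 - 128t.
x ≥ 0 ⇒ t ≥ 0; y ≥ 0 ⇒ t ≤ 13. So t ∈ [0, 13]: 14 solutions.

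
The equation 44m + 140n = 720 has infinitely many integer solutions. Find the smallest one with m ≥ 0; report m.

gcd(140, 44) = 4  (140 = 3×44 + 8, 44 = 5×8 + 4, 8 = 2×4).
4 divides 720, so solutions exist.
Back-substituting, 44×(16) + 140×(-5) = 4.
Scale by 720/4 = 180: (m₀, n₀) = (2880, -900).
General solution: m = 2880 + 35t, n = -900 - 11t for integer t.
m ≥ 0: smallest is 2880 mod 35 = 10 (at t = -82), with n = 2.

10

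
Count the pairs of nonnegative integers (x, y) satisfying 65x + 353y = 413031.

gcd(353, 65) = 1  (353 = 5·65 + 28, 65 = 2·28 + 9, 28 = 3·9 + 1, 9 = 9·1).
Back-substituting, 65·(-38) + 353·(7) = 1.
Scale by 413031: one solution is (-15695178, 2891217). Reduce x mod 353: (261, 1122).
General: x = 261 + 353t, y = 1122 - 65t.
x ≥ 0 ⇒ t ≥ 0; y ≥ 0 ⇒ t ≤ 17. So t ∈ [0, 17]: 18 solutions.

18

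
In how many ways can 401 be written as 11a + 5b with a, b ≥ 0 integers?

8

gcd(11, 5) = 1.
By Bézout, 11·(1) + 5·(-2) = 1.
One solution: (1, 78).
General: a = 1 + 5t, b = 78 - 11t.
a ≥ 0 ⇒ t ≥ 0; b ≥ 0 ⇒ t ≤ 7. So t ∈ [0, 7]: 8 solutions.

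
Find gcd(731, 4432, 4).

1

gcd(4432, 731):
  4432 = 6*731 + 46
  731 = 15*46 + 41
  46 = 1*41 + 5
  41 = 8*5 + 1
  5 = 5*1
so gcd(4432, 731) = 1.
gcd(1, 4) = 1.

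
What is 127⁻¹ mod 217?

gcd(217, 127):
  217 = 1·127 + 90
  127 = 1·90 + 37
  90 = 2·37 + 16
  37 = 2·16 + 5
  16 = 3·5 + 1
  5 = 5·1
so gcd(217, 127) = 1.
Back-substitute for Bézout coefficients:
  1 = 16 - 3·5
  ... = 127·(-41) + 217·(24)
So 127·-41 ≡ 1 (mod 217), and -41 mod 217 = 176.

176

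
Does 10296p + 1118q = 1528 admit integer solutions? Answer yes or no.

gcd(10296, 1118) = 26.
26 does not divide 1528 (remainder 20), so no integer solutions.

no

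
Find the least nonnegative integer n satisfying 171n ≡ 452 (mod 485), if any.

gcd(485, 171) = 1.
1 divides 452, so solutions exist.
By Bézout, 171×(156) + 485×(-55) = 1.
So 171×(156) ≡ 1 (mod 485); multiply by 452: n ≡ 70512 (mod 485).
Smallest nonnegative: n = 70512 mod 485 = 187.

187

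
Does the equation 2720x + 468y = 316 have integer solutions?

yes

gcd(2720, 468) = 4  (2720 = 5×468 + 380, 468 = 1×380 + 88, 380 = 4×88 + 28, 88 = 3×28 + 4, 28 = 7×4).
4 divides 316, so integer solutions exist.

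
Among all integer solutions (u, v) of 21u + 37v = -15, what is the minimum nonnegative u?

31

gcd(37, 21):
  37 = 1×21 + 16
  21 = 1×16 + 5
  16 = 3×5 + 1
  5 = 5×1
so gcd(37, 21) = 1.
1 divides -15, so solutions exist.
Back-substitute for Bézout coefficients:
  1 = 16 - 3×5
  ... = 21×(-7) + 37×(4)
Scale by -15/1 = -15: (u₀, v₀) = (105, -60).
General solution: u = 105 + 37t, v = -60 - 21t for integer t.
u ≥ 0: smallest is 105 mod 37 = 31 (at t = -2), with v = -18.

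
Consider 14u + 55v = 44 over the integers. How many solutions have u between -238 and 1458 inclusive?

31

gcd(55, 14) = 1.
By Bézout, 14*(4) + 55*(-1) = 1.
Particular solution: (11, -2).
General solution: u = 11 + 55t, v = -2 - 14t for integer t.
-238 ≤ 11 + 55t ≤ 1458 gives t ∈ [-4, 26], which is 31 values.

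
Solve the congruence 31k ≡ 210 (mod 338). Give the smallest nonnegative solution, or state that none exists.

94

gcd(338, 31):
  338 = 10·31 + 28
  31 = 1·28 + 3
  28 = 9·3 + 1
  3 = 3·1
so gcd(338, 31) = 1.
1 divides 210, so solutions exist.
Back-substitute for Bézout coefficients:
  1 = 28 - 9·3
  ... = 31·(-109) + 338·(10)
So 31·(-109) ≡ 1 (mod 338); multiply by 210: k ≡ -22890 (mod 338).
Smallest nonnegative: k = -22890 mod 338 = 94.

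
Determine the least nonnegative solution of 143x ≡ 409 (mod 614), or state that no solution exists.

gcd(614, 143):
  614 = 4×143 + 42
  143 = 3×42 + 17
  42 = 2×17 + 8
  17 = 2×8 + 1
  8 = 8×1
so gcd(614, 143) = 1.
1 divides 409, so solutions exist.
Back-substitute for Bézout coefficients:
  1 = 17 - 2×8
  ... = 143×(73) + 614×(-17)
So 143×(73) ≡ 1 (mod 614); multiply by 409: x ≡ 29857 (mod 614).
Smallest nonnegative: x = 29857 mod 614 = 385.

385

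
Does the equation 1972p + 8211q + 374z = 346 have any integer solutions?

gcd(8211, 1972) = 17  (8211 = 4·1972 + 323, 1972 = 6·323 + 34, 323 = 9·34 + 17, 34 = 2·17).
gcd(17, 374) = 17.
17 does not divide 346 (remainder 6), so no integer solutions.

no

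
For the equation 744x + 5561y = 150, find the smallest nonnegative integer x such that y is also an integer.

2108

gcd(5561, 744):
  5561 = 7×744 + 353
  744 = 2×353 + 38
  353 = 9×38 + 11
  38 = 3×11 + 5
  11 = 2×5 + 1
  5 = 5×1
so gcd(5561, 744) = 1.
1 divides 150, so solutions exist.
Back-substitute for Bézout coefficients:
  1 = 11 - 2×5
  ... = 744×(-1024) + 5561×(137)
Scale by 150/1 = 150: (x₀, y₀) = (-153600, 20550).
General solution: x = -153600 + 5561t, y = 20550 - 744t for integer t.
x ≥ 0: smallest is -153600 mod 5561 = 2108 (at t = 28), with y = -282.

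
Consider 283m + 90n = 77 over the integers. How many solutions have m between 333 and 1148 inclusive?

9

gcd(283, 90):
  283 = 3×90 + 13
  90 = 6×13 + 12
  13 = 1×12 + 1
  12 = 12×1
so gcd(283, 90) = 1.
Back-substitute for Bézout coefficients:
  1 = 13 - 1×12
  ... = 283×(7) + 90×(-22)
Scale by 77: particular solution (539, -1694); reduce m mod 90: (89, -279).
General solution: m = 89 + 90t, n = -279 - 283t for integer t.
333 ≤ 89 + 90t ≤ 1148 gives t ∈ [3, 11], which is 9 values.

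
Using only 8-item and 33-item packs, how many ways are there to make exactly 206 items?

Need nonnegative integers with 8j + 33k = 206.
gcd(8, 33) = 1, and 8·(-4) + 33·(1) = 1.
So (j₀, k₀) = (-824, 206); general j = -824 + 33t, k = 206 - 8t.
j ≥ 0 ⇒ t ≥ 25; k ≥ 0 ⇒ t ≤ 25. That's 1 value of t.

1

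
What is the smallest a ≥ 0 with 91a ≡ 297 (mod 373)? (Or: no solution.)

241

gcd(373, 91) = 1.
1 divides 297, so solutions exist.
By Bézout, 91*(41) + 373*(-10) = 1.
So 91*(41) ≡ 1 (mod 373); multiply by 297: a ≡ 12177 (mod 373).
Smallest nonnegative: a = 12177 mod 373 = 241.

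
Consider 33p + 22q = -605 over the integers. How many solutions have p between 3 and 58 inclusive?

28

gcd(33, 22) = 11.
By Bézout, 33*(1) + 22*(-1) = 11.
Particular solution: (1, -29).
General solution: p = 1 + 2t, q = -29 - 3t for integer t.
3 ≤ 1 + 2t ≤ 58 gives t ∈ [1, 28], which is 28 values.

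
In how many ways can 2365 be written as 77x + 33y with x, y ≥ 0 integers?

10

gcd(77, 33):
  77 = 2*33 + 11
  33 = 3*11
so gcd(77, 33) = 11.
Back-substitute for Bézout coefficients:
  11 = 77 - 2*33
  ... = 77*(1) + 33*(-2)
Scale by 215: one solution is (215, -430). Reduce x mod 3: (2, 67).
General: x = 2 + 3t, y = 67 - 7t.
x ≥ 0 ⇒ t ≥ 0; y ≥ 0 ⇒ t ≤ 9. So t ∈ [0, 9]: 10 solutions.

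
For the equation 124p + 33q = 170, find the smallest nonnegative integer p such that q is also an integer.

gcd(124, 33):
  124 = 3×33 + 25
  33 = 1×25 + 8
  25 = 3×8 + 1
  8 = 8×1
so gcd(124, 33) = 1.
1 divides 170, so solutions exist.
Back-substitute for Bézout coefficients:
  1 = 25 - 3×8
  ... = 124×(4) + 33×(-15)
Scale by 170/1 = 170: (p₀, q₀) = (680, -2550).
General solution: p = 680 + 33t, q = -2550 - 124t for integer t.
p ≥ 0: smallest is 680 mod 33 = 20 (at t = -20), with q = -70.

20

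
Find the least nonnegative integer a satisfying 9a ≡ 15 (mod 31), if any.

12

gcd(31, 9) = 1  (31 = 3*9 + 4, 9 = 2*4 + 1, 4 = 4*1).
1 divides 15, so solutions exist.
Back-substituting, 9*(7) + 31*(-2) = 1.
So 9*(7) ≡ 1 (mod 31); multiply by 15: a ≡ 105 (mod 31).
Smallest nonnegative: a = 105 mod 31 = 12.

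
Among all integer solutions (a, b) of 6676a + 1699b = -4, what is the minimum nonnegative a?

gcd(6676, 1699):
  6676 = 3*1699 + 1579
  1699 = 1*1579 + 120
  1579 = 13*120 + 19
  120 = 6*19 + 6
  19 = 3*6 + 1
  6 = 6*1
so gcd(6676, 1699) = 1.
1 divides -4, so solutions exist.
Back-substitute for Bézout coefficients:
  1 = 19 - 3*6
  ... = 6676*(269) + 1699*(-1057)
Scale by -4/1 = -4: (a₀, b₀) = (-1076, 4228).
General solution: a = -1076 + 1699t, b = 4228 - 6676t for integer t.
a ≥ 0: smallest is -1076 mod 1699 = 623 (at t = 1), with b = -2448.

623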